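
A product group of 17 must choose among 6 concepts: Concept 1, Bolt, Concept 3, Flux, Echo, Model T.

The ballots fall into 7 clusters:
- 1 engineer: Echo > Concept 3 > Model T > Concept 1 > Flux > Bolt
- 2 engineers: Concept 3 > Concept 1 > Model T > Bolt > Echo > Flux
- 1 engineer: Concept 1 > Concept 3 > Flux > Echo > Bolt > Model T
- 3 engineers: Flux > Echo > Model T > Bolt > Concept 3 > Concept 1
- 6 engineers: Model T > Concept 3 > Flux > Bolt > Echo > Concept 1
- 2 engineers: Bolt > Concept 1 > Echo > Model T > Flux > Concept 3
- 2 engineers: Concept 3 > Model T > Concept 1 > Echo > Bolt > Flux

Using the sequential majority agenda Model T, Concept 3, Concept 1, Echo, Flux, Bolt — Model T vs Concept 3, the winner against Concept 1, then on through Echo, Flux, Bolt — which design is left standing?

Round 1: Model T vs Concept 3 — 11–6, Model T advances.
Round 2: Model T vs Concept 1 — 12–5, Model T advances.
Round 3: Model T vs Echo — 10–7, Model T advances.
Round 4: Model T vs Flux — 13–4, Model T advances.
Round 5: Model T vs Bolt — 14–3, Model T advances.
Model T survives the agenda.

Model T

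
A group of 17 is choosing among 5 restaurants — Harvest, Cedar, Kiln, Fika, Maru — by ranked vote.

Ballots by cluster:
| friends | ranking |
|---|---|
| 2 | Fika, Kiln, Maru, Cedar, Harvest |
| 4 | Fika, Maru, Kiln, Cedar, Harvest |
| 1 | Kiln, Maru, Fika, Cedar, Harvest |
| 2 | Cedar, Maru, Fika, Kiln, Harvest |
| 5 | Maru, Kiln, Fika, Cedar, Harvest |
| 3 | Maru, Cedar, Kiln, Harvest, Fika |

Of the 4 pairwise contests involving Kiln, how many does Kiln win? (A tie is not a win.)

Kiln against each rival (17 friends):
Kiln vs Harvest: 2+4+1+2+5+3 = 17 for Kiln, 0 for Harvest — Kiln by 17–0.
Kiln vs Cedar: 12 to 5, Kiln.
Kiln vs Fika: Kiln is ranked higher on 1+5+3 = 9 ballots, Fika on 8. Kiln wins 9–8.
Kiln vs Maru: 2+1 = 3 for Kiln, 14 for Maru — Maru by 14–3.
Kiln beats Harvest, Cedar, Fika; loses to Maru — 3 pairwise wins.

3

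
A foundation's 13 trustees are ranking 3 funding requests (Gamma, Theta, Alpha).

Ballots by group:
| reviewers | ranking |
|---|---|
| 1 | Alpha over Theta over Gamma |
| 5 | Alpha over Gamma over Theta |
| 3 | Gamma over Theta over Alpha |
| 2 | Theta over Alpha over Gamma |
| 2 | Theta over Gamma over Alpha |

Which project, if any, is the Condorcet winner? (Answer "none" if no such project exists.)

none

Head-to-head results (13 reviewers):
Gamma vs Theta: Gamma is ranked higher on 5+3 = 8 ballots, Theta on 5. Gamma wins 8–5.
Gamma vs Alpha: 5 to 8, Alpha.
Theta vs Alpha: 3+2+2 = 7 for Theta, 6 for Alpha — Theta by 7–6.
No project is unbeaten: Gamma loses to Alpha; Theta loses to Gamma; Alpha loses to Theta. In particular Gamma > Theta > Alpha > Gamma is a majority cycle — no Condorcet winner exists.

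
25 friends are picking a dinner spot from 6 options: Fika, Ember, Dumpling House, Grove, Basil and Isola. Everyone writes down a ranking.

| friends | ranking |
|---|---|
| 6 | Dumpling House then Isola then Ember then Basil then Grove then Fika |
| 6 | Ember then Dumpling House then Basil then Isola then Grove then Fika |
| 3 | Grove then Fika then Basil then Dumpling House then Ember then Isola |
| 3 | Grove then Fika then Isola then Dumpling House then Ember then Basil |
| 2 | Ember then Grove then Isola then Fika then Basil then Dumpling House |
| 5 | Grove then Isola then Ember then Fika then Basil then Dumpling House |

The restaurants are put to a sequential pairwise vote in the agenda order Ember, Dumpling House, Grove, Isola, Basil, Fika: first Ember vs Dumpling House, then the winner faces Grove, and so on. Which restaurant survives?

Round 1: Ember vs Dumpling House — 13–12, Ember advances.
Round 2: Ember vs Grove — 14–11, Ember advances.
Round 3: Ember vs Isola — 11–14, Isola advances.
Round 4: Isola vs Basil — 16–9, Isola advances.
Round 5: Isola vs Fika — 19–6, Isola advances.
Isola survives the agenda.

Isola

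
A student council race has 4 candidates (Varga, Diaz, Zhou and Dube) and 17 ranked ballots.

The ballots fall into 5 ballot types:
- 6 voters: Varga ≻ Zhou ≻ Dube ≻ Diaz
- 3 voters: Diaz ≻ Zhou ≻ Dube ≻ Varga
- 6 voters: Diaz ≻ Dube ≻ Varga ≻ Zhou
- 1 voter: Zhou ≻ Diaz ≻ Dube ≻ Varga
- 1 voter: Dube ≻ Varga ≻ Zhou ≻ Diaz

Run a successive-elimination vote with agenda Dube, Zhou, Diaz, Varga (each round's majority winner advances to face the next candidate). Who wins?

Diaz

Round 1: Dube vs Zhou — 7–10, Zhou advances.
Round 2: Zhou vs Diaz — 8–9, Diaz advances.
Round 3: Diaz vs Varga — 10–7, Diaz advances.
Diaz survives the agenda.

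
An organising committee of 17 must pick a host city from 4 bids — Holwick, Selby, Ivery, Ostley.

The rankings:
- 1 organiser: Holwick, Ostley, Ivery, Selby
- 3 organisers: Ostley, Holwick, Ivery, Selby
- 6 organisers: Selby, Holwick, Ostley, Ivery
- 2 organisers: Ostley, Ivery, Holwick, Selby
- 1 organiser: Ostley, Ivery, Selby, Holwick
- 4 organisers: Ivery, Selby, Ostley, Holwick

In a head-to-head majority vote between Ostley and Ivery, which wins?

Ostley

Ballots ranking Ostley above Ivery: 1 + 3 + 6 + 2 + 1 = 13.
Ballots ranking Ivery above Ostley: 17 − 13 = 4.
Ostley wins the head-to-head 13–4.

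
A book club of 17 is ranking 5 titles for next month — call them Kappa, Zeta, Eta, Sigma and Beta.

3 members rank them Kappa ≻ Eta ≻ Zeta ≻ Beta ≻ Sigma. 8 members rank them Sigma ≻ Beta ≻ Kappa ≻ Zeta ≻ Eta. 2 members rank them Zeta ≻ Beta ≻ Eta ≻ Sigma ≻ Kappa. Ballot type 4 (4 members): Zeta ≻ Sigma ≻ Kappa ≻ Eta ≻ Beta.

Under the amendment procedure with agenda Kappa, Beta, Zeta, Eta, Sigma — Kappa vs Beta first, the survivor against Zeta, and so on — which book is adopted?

Zeta

Round 1: Kappa vs Beta — 7–10, Beta advances.
Round 2: Beta vs Zeta — 8–9, Zeta advances.
Round 3: Zeta vs Eta — 14–3, Zeta advances.
Round 4: Zeta vs Sigma — 9–8, Zeta advances.
The agenda winner is Zeta.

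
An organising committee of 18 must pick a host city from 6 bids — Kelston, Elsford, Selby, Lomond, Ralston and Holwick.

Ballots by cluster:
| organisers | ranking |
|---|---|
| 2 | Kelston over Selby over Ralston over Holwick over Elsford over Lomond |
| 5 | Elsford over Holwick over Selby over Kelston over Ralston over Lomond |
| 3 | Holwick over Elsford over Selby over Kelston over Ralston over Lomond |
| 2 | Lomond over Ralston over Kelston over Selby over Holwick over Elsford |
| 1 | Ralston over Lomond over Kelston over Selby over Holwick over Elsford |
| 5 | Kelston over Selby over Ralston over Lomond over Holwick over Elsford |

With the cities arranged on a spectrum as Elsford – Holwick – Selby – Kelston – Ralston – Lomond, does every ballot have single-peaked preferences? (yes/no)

Axis positions: Elsford=1, Holwick=2, Selby=3, Kelston=4, Ralston=5, Lomond=6.
Cluster 1 (peak Kelston at position 4): ranking walks positions 4-3-5-2-1-6, expanding outward from the peak — single-peaked.
Cluster 2 (peak Elsford at position 1): ranking walks positions 1-2-3-4-5-6, expanding outward from the peak — single-peaked.
Cluster 3 (peak Holwick at position 2): ranking walks positions 2-1-3-4-5-6, expanding outward from the peak — single-peaked.
Cluster 4 (peak Lomond at position 6): ranking walks positions 6-5-4-3-2-1, expanding outward from the peak — single-peaked.
Cluster 5 (peak Ralston at position 5): ranking walks positions 5-6-4-3-2-1, expanding outward from the peak — single-peaked.
Cluster 6 (peak Kelston at position 4): ranking walks positions 4-3-5-6-2-1, expanding outward from the peak — single-peaked.
Every ranking is single-peaked on this axis.

yes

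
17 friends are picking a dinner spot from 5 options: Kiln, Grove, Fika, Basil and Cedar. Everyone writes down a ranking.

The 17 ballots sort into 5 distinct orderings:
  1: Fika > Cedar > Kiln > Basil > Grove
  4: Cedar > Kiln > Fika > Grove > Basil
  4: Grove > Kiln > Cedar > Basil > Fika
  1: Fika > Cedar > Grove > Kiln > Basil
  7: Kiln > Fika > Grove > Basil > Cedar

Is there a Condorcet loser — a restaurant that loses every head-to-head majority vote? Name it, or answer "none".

Pairwise majorities:
Kiln vs Grove: Kiln is ranked higher on 1+4+7 = 12 ballots, Grove on 5. Kiln wins 12–5.
Kiln vs Fika: Kiln, 15–2.
Kiln vs Basil: Kiln, 17–0.
Kiln vs Cedar: Kiln, 11–6.
Grove vs Fika: 4 to 13, Fika.
Grove–Basil: Grove 16–1.
Grove–Cedar: Grove 11–6.
Fika vs Basil: Fika preferred on 1+4+1+7 = 13 ballots; Fika wins 13–4.
Fika vs Cedar: Fika wins 9–8.
Basil–Cedar: Cedar 10–7.
Basil is beaten in every head-to-head and is the Condorcet loser.

Basil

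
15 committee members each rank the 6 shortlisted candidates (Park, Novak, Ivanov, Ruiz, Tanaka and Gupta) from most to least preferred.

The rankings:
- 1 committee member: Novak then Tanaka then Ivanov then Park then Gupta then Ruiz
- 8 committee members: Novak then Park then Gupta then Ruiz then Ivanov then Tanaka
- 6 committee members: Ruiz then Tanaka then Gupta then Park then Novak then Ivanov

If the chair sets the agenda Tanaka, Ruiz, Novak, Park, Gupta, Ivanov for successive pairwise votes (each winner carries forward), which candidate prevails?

Round 1: Tanaka vs Ruiz — 1–14, Ruiz advances.
Round 2: Ruiz vs Novak — 6–9, Novak advances.
Round 3: Novak vs Park — 9–6, Novak advances.
Round 4: Novak vs Gupta — 9–6, Novak advances.
Round 5: Novak vs Ivanov — 15–0, Novak advances.
The agenda winner is Novak.

Novak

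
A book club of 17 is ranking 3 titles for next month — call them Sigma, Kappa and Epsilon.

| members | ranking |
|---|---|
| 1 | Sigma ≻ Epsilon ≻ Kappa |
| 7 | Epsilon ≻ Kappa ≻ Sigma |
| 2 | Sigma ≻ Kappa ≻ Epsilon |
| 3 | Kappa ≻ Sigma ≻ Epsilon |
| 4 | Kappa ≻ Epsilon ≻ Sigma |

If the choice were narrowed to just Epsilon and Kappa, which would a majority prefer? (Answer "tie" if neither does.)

Ballots ranking Epsilon above Kappa: 1 + 7 = 8.
Ballots ranking Kappa above Epsilon: 17 − 8 = 9.
Kappa wins the head-to-head 9–8.

Kappa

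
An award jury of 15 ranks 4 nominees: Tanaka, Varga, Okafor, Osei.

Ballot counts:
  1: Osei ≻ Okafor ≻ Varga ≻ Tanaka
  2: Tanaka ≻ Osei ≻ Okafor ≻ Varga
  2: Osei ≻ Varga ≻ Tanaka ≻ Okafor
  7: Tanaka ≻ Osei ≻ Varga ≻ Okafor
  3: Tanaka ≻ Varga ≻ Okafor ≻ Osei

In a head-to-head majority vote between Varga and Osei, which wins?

Ballots ranking Varga above Osei: 3.
Ballots ranking Osei above Varga: 15 − 3 = 12.
Osei wins the head-to-head 12–3.

Osei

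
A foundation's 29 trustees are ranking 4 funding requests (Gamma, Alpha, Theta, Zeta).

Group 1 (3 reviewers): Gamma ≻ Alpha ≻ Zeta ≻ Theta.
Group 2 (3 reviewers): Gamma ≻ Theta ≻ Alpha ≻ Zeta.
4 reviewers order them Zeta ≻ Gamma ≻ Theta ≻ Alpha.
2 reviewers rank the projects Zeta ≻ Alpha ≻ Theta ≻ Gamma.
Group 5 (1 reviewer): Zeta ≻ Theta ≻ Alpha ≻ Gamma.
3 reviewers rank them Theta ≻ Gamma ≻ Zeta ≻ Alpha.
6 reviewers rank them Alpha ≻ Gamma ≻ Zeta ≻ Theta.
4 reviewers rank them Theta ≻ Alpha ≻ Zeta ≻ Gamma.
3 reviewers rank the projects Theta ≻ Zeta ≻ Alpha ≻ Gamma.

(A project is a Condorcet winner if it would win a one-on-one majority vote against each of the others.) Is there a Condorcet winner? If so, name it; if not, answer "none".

none

Pairwise majorities:
Gamma vs Alpha: Gamma is ranked higher on 3+3+4+3 = 13 ballots, Alpha on 16. Alpha wins 16–13.
Gamma vs Theta: 16 to 13, Gamma.
Gamma vs Zeta: Gamma preferred on 3+3+3+6 = 15 ballots; Gamma wins 15–14.
Alpha vs Theta: Alpha preferred on 3+2+6 = 11 ballots; Theta wins 18–11.
Alpha vs Zeta: Alpha preferred on 3+3+6+4 = 16 ballots; Alpha wins 16–13.
Theta vs Zeta: 13 to 16, Zeta.
No project is unbeaten: Gamma loses to Alpha; Alpha loses to Theta; Theta loses to Gamma; Zeta loses to Gamma. In particular Gamma beats Theta beats Alpha beats Gamma is a majority cycle — no Condorcet winner exists.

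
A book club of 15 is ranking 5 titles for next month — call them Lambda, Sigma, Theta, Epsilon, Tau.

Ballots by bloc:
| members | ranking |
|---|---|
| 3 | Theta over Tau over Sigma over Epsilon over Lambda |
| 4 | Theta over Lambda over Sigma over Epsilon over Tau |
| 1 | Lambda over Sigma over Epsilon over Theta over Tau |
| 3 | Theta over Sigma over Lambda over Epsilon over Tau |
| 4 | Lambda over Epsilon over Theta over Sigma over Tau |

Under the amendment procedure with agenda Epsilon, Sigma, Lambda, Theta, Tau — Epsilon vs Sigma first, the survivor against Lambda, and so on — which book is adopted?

Theta

Round 1: Epsilon vs Sigma — 4–11, Sigma advances.
Round 2: Sigma vs Lambda — 6–9, Lambda advances.
Round 3: Lambda vs Theta — 5–10, Theta advances.
Round 4: Theta vs Tau — 15–0, Theta advances.
The agenda winner is Theta.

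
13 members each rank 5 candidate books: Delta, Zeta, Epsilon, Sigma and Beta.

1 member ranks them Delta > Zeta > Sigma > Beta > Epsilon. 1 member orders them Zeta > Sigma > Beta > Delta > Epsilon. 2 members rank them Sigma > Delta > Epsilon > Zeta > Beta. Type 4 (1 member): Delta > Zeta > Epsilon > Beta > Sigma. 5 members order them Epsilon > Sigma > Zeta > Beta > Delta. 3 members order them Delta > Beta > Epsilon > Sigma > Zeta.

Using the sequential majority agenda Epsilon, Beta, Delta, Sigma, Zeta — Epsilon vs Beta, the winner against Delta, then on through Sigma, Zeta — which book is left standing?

Sigma

Round 1: Epsilon vs Beta — 8–5, Epsilon advances.
Round 2: Epsilon vs Delta — 5–8, Delta advances.
Round 3: Delta vs Sigma — 5–8, Sigma advances.
Round 4: Sigma vs Zeta — 10–3, Sigma advances.
Sigma survives the agenda.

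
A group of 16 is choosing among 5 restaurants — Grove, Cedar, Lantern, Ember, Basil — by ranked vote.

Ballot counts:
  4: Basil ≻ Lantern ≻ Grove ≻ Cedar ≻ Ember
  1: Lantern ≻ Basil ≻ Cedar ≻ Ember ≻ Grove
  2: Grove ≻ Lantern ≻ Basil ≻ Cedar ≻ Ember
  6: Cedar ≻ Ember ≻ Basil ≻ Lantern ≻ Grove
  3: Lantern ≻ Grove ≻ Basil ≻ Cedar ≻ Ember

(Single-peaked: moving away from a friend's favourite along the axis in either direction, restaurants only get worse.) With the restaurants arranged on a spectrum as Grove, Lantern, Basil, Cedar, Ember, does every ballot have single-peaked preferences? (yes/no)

Axis positions: Grove=1, Lantern=2, Basil=3, Cedar=4, Ember=5.
Ballot type 1 (peak Basil at position 3): ranking walks positions 3-2-1-4-5, expanding outward from the peak — single-peaked.
Ballot type 2 (peak Lantern at position 2): ranking walks positions 2-3-4-5-1, expanding outward from the peak — single-peaked.
Ballot type 3 (peak Grove at position 1): ranking walks positions 1-2-3-4-5, expanding outward from the peak — single-peaked.
Ballot type 4 (peak Cedar at position 4): ranking walks positions 4-5-3-2-1, expanding outward from the peak — single-peaked.
Ballot type 5 (peak Lantern at position 2): ranking walks positions 2-1-3-4-5, expanding outward from the peak — single-peaked.
Every ranking is single-peaked on this axis.

yes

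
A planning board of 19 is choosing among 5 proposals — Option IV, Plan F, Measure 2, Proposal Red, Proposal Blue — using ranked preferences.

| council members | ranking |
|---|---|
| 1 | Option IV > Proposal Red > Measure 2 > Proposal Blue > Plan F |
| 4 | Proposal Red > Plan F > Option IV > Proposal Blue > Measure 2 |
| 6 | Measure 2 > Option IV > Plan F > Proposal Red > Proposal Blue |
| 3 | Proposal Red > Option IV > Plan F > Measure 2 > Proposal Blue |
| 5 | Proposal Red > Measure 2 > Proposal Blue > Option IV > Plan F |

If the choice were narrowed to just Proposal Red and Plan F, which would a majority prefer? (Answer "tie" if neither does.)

Proposal Red

Ballots ranking Proposal Red above Plan F: 1 + 4 + 3 + 5 = 13.
Ballots ranking Plan F above Proposal Red: 19 − 13 = 6.
Proposal Red wins the head-to-head 13–6.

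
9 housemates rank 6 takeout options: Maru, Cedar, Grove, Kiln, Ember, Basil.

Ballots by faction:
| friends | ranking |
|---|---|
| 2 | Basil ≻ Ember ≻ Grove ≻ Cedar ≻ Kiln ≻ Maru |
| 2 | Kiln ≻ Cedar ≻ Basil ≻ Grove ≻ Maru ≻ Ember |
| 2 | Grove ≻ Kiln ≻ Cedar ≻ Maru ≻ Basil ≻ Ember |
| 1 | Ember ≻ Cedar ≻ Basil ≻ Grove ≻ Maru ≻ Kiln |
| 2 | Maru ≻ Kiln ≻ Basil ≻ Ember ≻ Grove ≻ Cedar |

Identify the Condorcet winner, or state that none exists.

none

Head-to-head results (9 friends):
Maru vs Cedar: Cedar wins 7–2.
Maru vs Grove: Grove wins 7–2.
Maru vs Kiln: Kiln wins 6–3.
Maru vs Ember: Maru wins 6–3.
Maru vs Basil: Basil wins 5–4.
Cedar–Grove: Grove 6–3.
Cedar–Kiln: Kiln 6–3.
Cedar vs Ember: Ember wins 5–4.
Cedar vs Basil: Cedar, 5–4.
Grove vs Kiln: Grove, 5–4.
Grove–Ember: Ember 5–4.
Grove–Basil: Basil 7–2.
Kiln–Ember: Kiln 6–3.
Kiln vs Basil: Kiln, 6–3.
Ember vs Basil: Basil, 8–1.
No restaurant is unbeaten: Maru loses to Cedar; Cedar loses to Grove; Grove loses to Ember; Kiln loses to Grove; Ember loses to Maru; Basil loses to Cedar. In particular Maru → Ember → Cedar → Maru is a majority cycle — no Condorcet winner exists.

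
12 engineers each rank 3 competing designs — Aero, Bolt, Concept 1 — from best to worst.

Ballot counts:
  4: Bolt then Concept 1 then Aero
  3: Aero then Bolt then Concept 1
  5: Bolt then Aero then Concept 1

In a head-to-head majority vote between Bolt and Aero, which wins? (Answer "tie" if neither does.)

Bolt

Ballots ranking Bolt above Aero: 4 + 5 = 9.
Ballots ranking Aero above Bolt: 12 − 9 = 3.
Bolt wins the head-to-head 9–3.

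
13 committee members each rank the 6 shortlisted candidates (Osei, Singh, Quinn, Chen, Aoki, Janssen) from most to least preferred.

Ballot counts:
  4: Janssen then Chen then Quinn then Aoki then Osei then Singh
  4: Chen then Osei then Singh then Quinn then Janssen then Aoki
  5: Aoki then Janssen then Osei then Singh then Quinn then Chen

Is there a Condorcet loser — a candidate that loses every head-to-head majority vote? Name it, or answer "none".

Pairwise majorities:
Osei vs Singh: Osei wins 13–0.
Osei vs Quinn: Osei preferred on 4+5 = 9 ballots; Osei wins 9–4.
Osei vs Chen: Chen, 8–5.
Osei–Aoki: Aoki 9–4.
Osei vs Janssen: Osei preferred on 4 ballots; Janssen wins 9–4.
Singh vs Quinn: Singh is ranked higher on 4+5 = 9 ballots, Quinn on 4. Singh wins 9–4.
Singh vs Chen: Singh preferred on 5 ballots; Chen wins 8–5.
Singh vs Aoki: Singh is ranked higher on 4 ballots, Aoki on 9. Aoki wins 9–4.
Singh vs Janssen: Singh is ranked higher on 4 ballots, Janssen on 9. Janssen wins 9–4.
Quinn vs Chen: Quinn is ranked higher on 5 ballots, Chen on 8. Chen wins 8–5.
Quinn vs Aoki: 4+4 = 8 for Quinn, 5 for Aoki — Quinn by 8–5.
Quinn vs Janssen: 4 for Quinn, 9 for Janssen — Janssen by 9–4.
Chen vs Aoki: Chen, 8–5.
Chen vs Janssen: 4 to 9, Janssen.
Aoki vs Janssen: Aoki preferred on 5 ballots; Janssen wins 8–5.
Every candidate wins at least one matchup (Osei beats Singh; Singh beats Quinn; Quinn beats Aoki; Chen beats Osei; Aoki beats Osei; Janssen beats Osei), so there is no Condorcet loser.

none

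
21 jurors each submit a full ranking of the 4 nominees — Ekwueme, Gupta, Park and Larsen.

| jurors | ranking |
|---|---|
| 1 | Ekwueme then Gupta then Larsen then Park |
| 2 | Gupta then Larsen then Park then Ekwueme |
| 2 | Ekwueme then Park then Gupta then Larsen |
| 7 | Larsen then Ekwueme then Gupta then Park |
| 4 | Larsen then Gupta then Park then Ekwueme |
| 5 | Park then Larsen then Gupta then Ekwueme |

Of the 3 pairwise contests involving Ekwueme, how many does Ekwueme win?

0

Ekwueme against each rival (21 jurors):
Ekwueme vs Gupta: Ekwueme preferred on 1+2+7 = 10 ballots; Gupta wins 11–10.
Ekwueme vs Park: Park, 11–10.
Ekwueme vs Larsen: Ekwueme is ranked higher on 1+2 = 3 ballots, Larsen on 18. Larsen wins 18–3.
Ekwueme beats no one; loses to Gupta, Park, Larsen — 0 pairwise wins.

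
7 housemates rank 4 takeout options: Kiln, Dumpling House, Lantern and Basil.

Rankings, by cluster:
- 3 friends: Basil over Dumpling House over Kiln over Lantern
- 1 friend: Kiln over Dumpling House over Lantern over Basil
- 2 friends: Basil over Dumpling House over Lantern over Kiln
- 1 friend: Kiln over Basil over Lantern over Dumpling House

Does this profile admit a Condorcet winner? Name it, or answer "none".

Head-to-head results (7 friends):
Kiln vs Dumpling House: 2 to 5, Dumpling House.
Kiln vs Lantern: 5 to 2, Kiln.
Kiln vs Basil: Kiln preferred on 1+1 = 2 ballots; Basil wins 5–2.
Dumpling House vs Lantern: 3+1+2 = 6 for Dumpling House, 1 for Lantern — Dumpling House by 6–1.
Dumpling House vs Basil: Dumpling House is ranked higher on 1 ballot, Basil on 6. Basil wins 6–1.
Lantern vs Basil: Lantern preferred on 1 ballot; Basil wins 6–1.
Basil defeats every rival head-to-head and is the Condorcet winner.

Basil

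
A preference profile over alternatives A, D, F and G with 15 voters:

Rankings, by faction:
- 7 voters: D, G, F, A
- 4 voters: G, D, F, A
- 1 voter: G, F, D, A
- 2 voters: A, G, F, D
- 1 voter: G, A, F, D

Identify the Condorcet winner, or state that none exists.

G

Head-to-head results (15 voters):
A vs D: A is ranked higher on 2+1 = 3 ballots, D on 12. D wins 12–3.
A vs F: 2+1 = 3 for A, 12 for F — F by 12–3.
A vs G: 2 to 13, G.
D vs F: D preferred on 7+4 = 11 ballots; D wins 11–4.
D vs G: 7 for D, 8 for G — G by 8–7.
F vs G: 0 to 15, G.
Only G has no losses; G is the Condorcet winner.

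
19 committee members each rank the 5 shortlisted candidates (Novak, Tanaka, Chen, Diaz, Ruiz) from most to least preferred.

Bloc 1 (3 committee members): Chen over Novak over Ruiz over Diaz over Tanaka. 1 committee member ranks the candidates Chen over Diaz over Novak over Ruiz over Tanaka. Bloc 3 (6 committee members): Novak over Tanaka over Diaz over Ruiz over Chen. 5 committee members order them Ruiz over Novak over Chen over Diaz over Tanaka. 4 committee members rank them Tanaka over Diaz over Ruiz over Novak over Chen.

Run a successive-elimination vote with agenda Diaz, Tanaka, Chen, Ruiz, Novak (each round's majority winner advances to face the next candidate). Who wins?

Novak

Round 1: Diaz vs Tanaka — 9–10, Tanaka advances.
Round 2: Tanaka vs Chen — 10–9, Tanaka advances.
Round 3: Tanaka vs Ruiz — 10–9, Tanaka advances.
Round 4: Tanaka vs Novak — 4–15, Novak advances.
Novak survives the agenda.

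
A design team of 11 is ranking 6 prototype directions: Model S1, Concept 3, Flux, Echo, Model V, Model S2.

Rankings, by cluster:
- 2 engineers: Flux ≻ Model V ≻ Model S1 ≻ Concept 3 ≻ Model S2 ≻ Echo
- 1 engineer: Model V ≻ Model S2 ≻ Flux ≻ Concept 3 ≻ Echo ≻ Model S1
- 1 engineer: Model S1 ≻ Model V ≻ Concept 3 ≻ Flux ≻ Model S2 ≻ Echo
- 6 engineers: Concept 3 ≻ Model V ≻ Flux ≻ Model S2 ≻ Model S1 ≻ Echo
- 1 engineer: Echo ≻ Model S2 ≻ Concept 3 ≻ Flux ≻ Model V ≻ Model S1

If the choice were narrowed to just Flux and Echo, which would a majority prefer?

Flux

Ballots ranking Flux above Echo: 2 + 1 + 1 + 6 = 10.
Ballots ranking Echo above Flux: 11 − 10 = 1.
Flux wins the head-to-head 10–1.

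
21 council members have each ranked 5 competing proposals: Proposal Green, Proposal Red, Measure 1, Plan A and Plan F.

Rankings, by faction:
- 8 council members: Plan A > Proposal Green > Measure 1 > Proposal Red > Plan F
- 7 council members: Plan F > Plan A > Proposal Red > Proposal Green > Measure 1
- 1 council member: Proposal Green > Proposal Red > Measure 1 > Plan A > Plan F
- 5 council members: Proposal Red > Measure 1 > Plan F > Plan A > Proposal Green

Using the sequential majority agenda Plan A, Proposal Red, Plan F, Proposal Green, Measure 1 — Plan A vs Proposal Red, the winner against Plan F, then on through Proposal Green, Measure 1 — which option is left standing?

Round 1: Plan A vs Proposal Red — 15–6, Plan A advances.
Round 2: Plan A vs Plan F — 9–12, Plan F advances.
Round 3: Plan F vs Proposal Green — 12–9, Plan F advances.
Round 4: Plan F vs Measure 1 — 7–14, Measure 1 advances.
The agenda winner is Measure 1.

Measure 1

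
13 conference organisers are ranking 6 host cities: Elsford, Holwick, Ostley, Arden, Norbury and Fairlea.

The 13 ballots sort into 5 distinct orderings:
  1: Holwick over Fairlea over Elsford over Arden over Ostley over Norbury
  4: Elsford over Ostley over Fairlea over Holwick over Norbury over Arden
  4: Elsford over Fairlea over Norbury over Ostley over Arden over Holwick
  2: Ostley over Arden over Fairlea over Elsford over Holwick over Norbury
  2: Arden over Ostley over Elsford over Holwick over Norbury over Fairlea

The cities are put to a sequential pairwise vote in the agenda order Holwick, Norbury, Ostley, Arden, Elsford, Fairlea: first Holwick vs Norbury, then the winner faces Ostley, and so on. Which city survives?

Round 1: Holwick vs Norbury — 9–4, Holwick advances.
Round 2: Holwick vs Ostley — 1–12, Ostley advances.
Round 3: Ostley vs Arden — 10–3, Ostley advances.
Round 4: Ostley vs Elsford — 4–9, Elsford advances.
Round 5: Elsford vs Fairlea — 10–3, Elsford advances.
Elsford survives the agenda.

Elsford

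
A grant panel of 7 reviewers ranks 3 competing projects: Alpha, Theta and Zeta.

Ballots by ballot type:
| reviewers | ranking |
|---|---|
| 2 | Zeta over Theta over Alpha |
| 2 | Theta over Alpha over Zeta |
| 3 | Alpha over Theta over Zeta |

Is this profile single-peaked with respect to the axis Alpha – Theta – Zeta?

yes

Axis positions: Alpha=1, Theta=2, Zeta=3.
Ballot type 1 (peak Zeta at position 3): ranking walks positions 3-2-1, expanding outward from the peak — single-peaked.
Ballot type 2 (peak Theta at position 2): ranking walks positions 2-1-3, expanding outward from the peak — single-peaked.
Ballot type 3 (peak Alpha at position 1): ranking walks positions 1-2-3, expanding outward from the peak — single-peaked.
Every ranking is single-peaked on this axis.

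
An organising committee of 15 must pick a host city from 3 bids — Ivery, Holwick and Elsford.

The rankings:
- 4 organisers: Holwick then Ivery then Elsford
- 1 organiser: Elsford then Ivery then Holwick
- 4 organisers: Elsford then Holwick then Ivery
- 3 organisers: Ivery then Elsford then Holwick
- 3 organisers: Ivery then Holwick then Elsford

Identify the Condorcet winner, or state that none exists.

none

Head-to-head results (15 organisers):
Ivery–Holwick: Holwick 8–7.
Ivery vs Elsford: Ivery, 10–5.
Holwick vs Elsford: Elsford, 8–7.
No city is unbeaten: Ivery loses to Holwick; Holwick loses to Elsford; Elsford loses to Ivery. In particular Ivery beats Elsford beats Holwick beats Ivery is a majority cycle — no Condorcet winner exists.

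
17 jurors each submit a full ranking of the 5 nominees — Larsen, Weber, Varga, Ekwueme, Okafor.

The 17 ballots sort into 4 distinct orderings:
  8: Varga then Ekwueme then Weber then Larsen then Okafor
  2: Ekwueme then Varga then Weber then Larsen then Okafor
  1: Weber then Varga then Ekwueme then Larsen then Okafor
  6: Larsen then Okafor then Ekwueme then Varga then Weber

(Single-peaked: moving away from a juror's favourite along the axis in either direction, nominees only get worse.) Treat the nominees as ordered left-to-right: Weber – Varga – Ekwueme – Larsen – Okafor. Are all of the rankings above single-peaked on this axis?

yes

Axis positions: Weber=1, Varga=2, Ekwueme=3, Larsen=4, Okafor=5.
Faction 1 (peak Varga at position 2): ranking walks positions 2-3-1-4-5, expanding outward from the peak — single-peaked.
Faction 2 (peak Ekwueme at position 3): ranking walks positions 3-2-1-4-5, expanding outward from the peak — single-peaked.
Faction 3 (peak Weber at position 1): ranking walks positions 1-2-3-4-5, expanding outward from the peak — single-peaked.
Faction 4 (peak Larsen at position 4): ranking walks positions 4-5-3-2-1, expanding outward from the peak — single-peaked.
Every ranking is single-peaked on this axis.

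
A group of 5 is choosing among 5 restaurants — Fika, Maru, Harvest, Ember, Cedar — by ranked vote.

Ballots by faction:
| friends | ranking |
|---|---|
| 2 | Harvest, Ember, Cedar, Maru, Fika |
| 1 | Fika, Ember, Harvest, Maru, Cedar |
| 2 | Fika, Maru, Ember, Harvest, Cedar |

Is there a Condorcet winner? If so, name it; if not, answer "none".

Pairwise majorities:
Fika vs Maru: Fika wins 3–2.
Fika vs Harvest: Fika, 3–2.
Fika vs Ember: Fika, 3–2.
Fika vs Cedar: Fika wins 3–2.
Maru vs Harvest: Harvest, 3–2.
Maru vs Ember: Ember wins 3–2.
Maru vs Cedar: Maru wins 3–2.
Harvest vs Ember: Ember, 3–2.
Harvest–Cedar: Harvest 5–0.
Ember–Cedar: Ember 5–0.
Fika defeats every rival head-to-head and is the Condorcet winner.

Fika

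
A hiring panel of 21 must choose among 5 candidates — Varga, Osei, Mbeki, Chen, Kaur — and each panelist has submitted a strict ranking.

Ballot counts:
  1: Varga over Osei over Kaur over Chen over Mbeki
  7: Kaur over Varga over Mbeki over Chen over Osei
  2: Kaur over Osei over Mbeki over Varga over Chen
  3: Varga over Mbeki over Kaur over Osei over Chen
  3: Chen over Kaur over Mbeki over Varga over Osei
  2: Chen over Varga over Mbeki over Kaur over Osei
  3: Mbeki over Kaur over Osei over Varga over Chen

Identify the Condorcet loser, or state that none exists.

Osei

Pairwise majorities:
Varga–Osei: Varga 16–5.
Varga–Mbeki: Varga 13–8.
Varga vs Chen: Varga is ranked higher on 1+7+2+3+3 = 16 ballots, Chen on 5. Varga wins 16–5.
Varga vs Kaur: Kaur wins 15–6.
Osei vs Mbeki: 1+2 = 3 for Osei, 18 for Mbeki — Mbeki by 18–3.
Osei vs Chen: Chen wins 12–9.
Osei–Kaur: Kaur 20–1.
Mbeki vs Chen: 7+2+3+3 = 15 for Mbeki, 6 for Chen — Mbeki by 15–6.
Mbeki vs Kaur: Mbeki is ranked higher on 3+2+3 = 8 ballots, Kaur on 13. Kaur wins 13–8.
Chen vs Kaur: 5 to 16, Kaur.
Osei loses to every other candidate — it is the Condorcet loser.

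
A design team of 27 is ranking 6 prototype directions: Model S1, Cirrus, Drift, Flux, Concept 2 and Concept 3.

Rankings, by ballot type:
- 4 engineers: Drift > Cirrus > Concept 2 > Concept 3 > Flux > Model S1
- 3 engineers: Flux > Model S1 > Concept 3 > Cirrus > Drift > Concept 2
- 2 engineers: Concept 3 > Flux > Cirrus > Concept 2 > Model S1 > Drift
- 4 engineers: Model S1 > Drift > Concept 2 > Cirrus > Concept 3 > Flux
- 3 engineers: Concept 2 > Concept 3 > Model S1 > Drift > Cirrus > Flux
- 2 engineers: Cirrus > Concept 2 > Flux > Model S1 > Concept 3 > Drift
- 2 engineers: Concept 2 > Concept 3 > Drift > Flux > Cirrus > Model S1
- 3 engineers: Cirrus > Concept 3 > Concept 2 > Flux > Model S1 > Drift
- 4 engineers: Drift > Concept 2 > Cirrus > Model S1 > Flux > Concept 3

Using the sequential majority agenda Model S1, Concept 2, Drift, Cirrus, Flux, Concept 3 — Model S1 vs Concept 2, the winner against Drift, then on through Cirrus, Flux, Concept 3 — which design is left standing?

Concept 3

Round 1: Model S1 vs Concept 2 — 7–20, Concept 2 advances.
Round 2: Concept 2 vs Drift — 12–15, Drift advances.
Round 3: Drift vs Cirrus — 17–10, Drift advances.
Round 4: Drift vs Flux — 17–10, Drift advances.
Round 5: Drift vs Concept 3 — 12–15, Concept 3 advances.
The agenda winner is Concept 3.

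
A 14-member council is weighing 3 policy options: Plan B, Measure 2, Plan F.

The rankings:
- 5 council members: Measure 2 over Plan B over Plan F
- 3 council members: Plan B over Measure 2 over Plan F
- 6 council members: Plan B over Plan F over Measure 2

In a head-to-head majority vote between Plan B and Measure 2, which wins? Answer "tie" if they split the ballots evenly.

Plan B

Ballots ranking Plan B above Measure 2: 3 + 6 = 9.
Ballots ranking Measure 2 above Plan B: 14 − 9 = 5.
Plan B wins the head-to-head 9–5.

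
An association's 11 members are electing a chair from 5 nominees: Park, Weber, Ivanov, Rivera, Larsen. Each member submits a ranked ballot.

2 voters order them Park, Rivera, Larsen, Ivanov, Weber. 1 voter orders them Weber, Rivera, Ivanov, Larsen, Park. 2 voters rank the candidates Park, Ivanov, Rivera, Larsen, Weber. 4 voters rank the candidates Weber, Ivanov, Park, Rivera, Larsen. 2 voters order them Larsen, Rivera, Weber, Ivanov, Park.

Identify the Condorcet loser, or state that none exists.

none

Head-to-head results (11 voters):
Park vs Weber: Weber wins 7–4.
Park vs Ivanov: Park preferred on 2+2 = 4 ballots; Ivanov wins 7–4.
Park vs Rivera: Park wins 8–3.
Park–Larsen: Park 8–3.
Weber–Ivanov: Weber 7–4.
Weber vs Rivera: Rivera wins 6–5.
Weber vs Larsen: 1+4 = 5 for Weber, 6 for Larsen — Larsen by 6–5.
Ivanov vs Rivera: Ivanov, 6–5.
Ivanov vs Larsen: Ivanov preferred on 1+2+4 = 7 ballots; Ivanov wins 7–4.
Rivera vs Larsen: Rivera preferred on 2+1+2+4 = 9 ballots; Rivera wins 9–2.
Each candidate has at least one pairwise win (Park beats Rivera; Weber beats Park; Ivanov beats Park; Rivera beats Weber; Larsen beats Weber) — no Condorcet loser.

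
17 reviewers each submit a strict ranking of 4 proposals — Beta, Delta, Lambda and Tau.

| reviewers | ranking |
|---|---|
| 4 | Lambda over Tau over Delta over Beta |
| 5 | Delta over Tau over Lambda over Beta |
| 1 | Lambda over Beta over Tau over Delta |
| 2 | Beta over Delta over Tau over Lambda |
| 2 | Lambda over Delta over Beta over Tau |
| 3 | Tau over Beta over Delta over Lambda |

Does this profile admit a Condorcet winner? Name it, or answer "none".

Check each pair by majority over 17 ballots:
Beta vs Delta: Delta, 11–6.
Beta–Lambda: Lambda 12–5.
Beta vs Tau: Tau, 12–5.
Delta vs Lambda: Delta, 10–7.
Delta vs Tau: Delta, 9–8.
Lambda–Tau: Tau 10–7.
Delta wins every pairwise contest, so Delta is the Condorcet winner.

Delta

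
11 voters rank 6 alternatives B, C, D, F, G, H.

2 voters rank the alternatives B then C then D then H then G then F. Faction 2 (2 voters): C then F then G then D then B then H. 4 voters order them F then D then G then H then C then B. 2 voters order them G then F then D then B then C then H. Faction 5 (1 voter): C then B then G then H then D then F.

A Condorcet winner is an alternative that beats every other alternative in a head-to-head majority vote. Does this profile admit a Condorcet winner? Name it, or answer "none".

Check each pair by majority over 11 ballots:
B–C: C 7–4.
B vs D: D, 8–3.
B vs F: F, 8–3.
B vs G: G, 8–3.
B vs H: B, 7–4.
C–D: D 6–5.
C vs F: F, 6–5.
C–G: G 6–5.
C vs H: C, 7–4.
D vs F: F wins 8–3.
D–G: D 6–5.
D vs H: D wins 10–1.
F–G: F 6–5.
F vs H: F wins 8–3.
G vs H: G, 9–2.
F beats each of B, C, D, G, H — F is the Condorcet winner.

F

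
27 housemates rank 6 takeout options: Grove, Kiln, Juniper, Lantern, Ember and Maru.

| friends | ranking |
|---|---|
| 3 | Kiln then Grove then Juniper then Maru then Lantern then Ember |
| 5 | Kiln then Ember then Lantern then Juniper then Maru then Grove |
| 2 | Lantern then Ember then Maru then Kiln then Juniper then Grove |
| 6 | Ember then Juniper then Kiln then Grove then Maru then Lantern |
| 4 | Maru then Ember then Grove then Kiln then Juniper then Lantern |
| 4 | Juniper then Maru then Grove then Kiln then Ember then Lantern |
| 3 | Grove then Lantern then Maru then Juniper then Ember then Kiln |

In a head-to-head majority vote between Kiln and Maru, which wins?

Kiln

Ballots ranking Kiln above Maru: 3 + 5 + 6 = 14.
Ballots ranking Maru above Kiln: 27 − 14 = 13.
Kiln wins the head-to-head 14–13.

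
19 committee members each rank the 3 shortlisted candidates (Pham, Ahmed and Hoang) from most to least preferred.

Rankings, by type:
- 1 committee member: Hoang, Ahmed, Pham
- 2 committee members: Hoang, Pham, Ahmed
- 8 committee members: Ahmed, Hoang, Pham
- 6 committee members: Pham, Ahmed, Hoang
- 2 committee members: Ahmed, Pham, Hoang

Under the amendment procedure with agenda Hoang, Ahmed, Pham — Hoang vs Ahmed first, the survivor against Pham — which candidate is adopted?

Round 1: Hoang vs Ahmed — 3–16, Ahmed advances.
Round 2: Ahmed vs Pham — 11–8, Ahmed advances.
The agenda winner is Ahmed.

Ahmed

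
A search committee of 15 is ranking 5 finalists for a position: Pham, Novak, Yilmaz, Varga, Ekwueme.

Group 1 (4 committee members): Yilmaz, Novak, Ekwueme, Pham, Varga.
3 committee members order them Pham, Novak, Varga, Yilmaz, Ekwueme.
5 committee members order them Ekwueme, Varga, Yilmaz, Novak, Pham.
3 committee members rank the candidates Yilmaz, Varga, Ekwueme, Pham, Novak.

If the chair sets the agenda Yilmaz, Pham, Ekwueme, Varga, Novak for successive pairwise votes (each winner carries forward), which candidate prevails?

Round 1: Yilmaz vs Pham — 12–3, Yilmaz advances.
Round 2: Yilmaz vs Ekwueme — 10–5, Yilmaz advances.
Round 3: Yilmaz vs Varga — 7–8, Varga advances.
Round 4: Varga vs Novak — 8–7, Varga advances.
The agenda winner is Varga.

Varga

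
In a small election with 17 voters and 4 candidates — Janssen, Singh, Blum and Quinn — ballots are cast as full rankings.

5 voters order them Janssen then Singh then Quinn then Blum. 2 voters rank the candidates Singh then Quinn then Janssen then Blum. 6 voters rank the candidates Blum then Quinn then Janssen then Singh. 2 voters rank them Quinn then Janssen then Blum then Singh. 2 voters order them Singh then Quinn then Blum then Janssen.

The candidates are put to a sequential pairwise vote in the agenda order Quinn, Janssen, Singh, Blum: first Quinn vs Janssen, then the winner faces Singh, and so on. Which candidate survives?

Singh

Round 1: Quinn vs Janssen — 12–5, Quinn advances.
Round 2: Quinn vs Singh — 8–9, Singh advances.
Round 3: Singh vs Blum — 9–8, Singh advances.
The agenda winner is Singh.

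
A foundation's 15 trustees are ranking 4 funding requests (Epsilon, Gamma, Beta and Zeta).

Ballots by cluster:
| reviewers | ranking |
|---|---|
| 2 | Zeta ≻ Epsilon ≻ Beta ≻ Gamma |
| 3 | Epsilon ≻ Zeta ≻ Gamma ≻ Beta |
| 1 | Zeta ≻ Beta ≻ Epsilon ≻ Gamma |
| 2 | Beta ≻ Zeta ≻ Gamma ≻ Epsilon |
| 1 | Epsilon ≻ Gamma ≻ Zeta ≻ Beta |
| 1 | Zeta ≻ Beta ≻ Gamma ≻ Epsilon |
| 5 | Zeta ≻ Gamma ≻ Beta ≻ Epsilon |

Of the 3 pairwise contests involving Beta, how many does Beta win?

1

Beta against each rival (15 reviewers):
Beta vs Epsilon: Beta, 9–6.
Beta–Gamma: Gamma 9–6.
Beta vs Zeta: Zeta wins 13–2.
Beta beats Epsilon; loses to Gamma, Zeta — 1 pairwise win.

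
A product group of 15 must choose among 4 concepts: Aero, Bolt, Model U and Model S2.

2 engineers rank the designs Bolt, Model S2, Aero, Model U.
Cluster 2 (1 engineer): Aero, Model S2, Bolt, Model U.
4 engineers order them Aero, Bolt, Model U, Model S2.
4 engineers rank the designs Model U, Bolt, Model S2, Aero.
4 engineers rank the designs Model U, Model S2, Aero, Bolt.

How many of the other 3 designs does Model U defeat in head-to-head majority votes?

3

Model U against each rival (15 engineers):
Model U vs Aero: Model U wins 8–7.
Model U vs Bolt: Model U is ranked higher on 4+4 = 8 ballots, Bolt on 7. Model U wins 8–7.
Model U vs Model S2: 12 to 3, Model U.
Model U beats Aero, Bolt, Model S2 — 3 pairwise wins.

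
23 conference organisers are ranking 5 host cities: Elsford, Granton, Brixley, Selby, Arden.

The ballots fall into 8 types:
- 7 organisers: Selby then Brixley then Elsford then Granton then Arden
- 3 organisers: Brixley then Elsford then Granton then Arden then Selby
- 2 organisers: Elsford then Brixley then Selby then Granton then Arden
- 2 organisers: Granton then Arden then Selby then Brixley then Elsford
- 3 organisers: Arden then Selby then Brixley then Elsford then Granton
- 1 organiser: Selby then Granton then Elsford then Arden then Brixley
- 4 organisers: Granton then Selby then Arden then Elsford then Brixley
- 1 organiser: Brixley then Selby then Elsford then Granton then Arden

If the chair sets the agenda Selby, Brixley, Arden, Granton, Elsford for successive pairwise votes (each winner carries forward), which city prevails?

Round 1: Selby vs Brixley — 17–6, Selby advances.
Round 2: Selby vs Arden — 15–8, Selby advances.
Round 3: Selby vs Granton — 14–9, Selby advances.
Round 4: Selby vs Elsford — 18–5, Selby advances.
Selby survives the agenda.

Selby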